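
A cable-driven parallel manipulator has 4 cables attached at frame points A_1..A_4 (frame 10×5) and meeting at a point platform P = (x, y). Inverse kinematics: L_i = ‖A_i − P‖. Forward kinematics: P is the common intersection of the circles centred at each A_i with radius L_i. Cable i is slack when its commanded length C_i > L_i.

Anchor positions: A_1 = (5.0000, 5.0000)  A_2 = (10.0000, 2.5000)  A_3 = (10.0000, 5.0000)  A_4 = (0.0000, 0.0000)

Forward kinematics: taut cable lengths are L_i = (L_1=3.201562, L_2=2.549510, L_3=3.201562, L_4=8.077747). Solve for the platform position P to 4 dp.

(7.5000, 3.0000)

circle eqns → linear via eq_j − eq_1; set k_j = A_j·A_j − L_j²
k_1 = 25.0000+25.0000−10.2500 = 39.7500
-10.0000·x + 5.0000·y = k_1−k_2 = -60.0000
-10.0000·x + 0.0000·y = k_1−k_3 = -75.0000
10.0000·x + 10.0000·y = k_1−k_4 = 105.0000
solve first two rows → x=7.5000, y=3.0000
check cable 4: ‖A_4−P‖² = 65.2500 ≈ L_4² = 65.2500 ✓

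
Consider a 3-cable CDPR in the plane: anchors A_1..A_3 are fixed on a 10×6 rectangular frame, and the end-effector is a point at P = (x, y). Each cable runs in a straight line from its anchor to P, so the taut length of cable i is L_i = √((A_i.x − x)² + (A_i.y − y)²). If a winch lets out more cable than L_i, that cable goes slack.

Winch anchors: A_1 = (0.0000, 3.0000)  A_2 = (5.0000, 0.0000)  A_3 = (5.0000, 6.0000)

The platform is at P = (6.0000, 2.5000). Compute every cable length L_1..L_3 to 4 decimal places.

(6.0208, 2.6926, 3.6401)

L_1 = √((0.0000−6.0000)² + (3.0000−2.5000)²) = 6.0208
L_2 = √((5.0000−6.0000)² + (0.0000−2.5000)²) = 2.6926
L_3 = √((5.0000−6.0000)² + (6.0000−2.5000)²) = 3.6401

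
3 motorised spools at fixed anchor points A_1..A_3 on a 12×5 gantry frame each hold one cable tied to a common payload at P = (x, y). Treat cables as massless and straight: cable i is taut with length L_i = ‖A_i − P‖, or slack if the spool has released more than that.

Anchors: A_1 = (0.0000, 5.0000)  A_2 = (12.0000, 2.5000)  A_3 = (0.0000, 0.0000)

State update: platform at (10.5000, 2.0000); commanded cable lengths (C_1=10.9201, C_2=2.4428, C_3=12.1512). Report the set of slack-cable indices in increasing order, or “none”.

2, 3

cable 1: L_1 = ‖A_1−P‖ = 10.9202;  C_1 = 10.9201 → taut
cable 2: L_2 = ‖A_2−P‖ = 1.5811;  C_2 = 2.4428 → slack
cable 3: L_3 = ‖A_3−P‖ = 10.6888;  C_3 = 12.1512 → slack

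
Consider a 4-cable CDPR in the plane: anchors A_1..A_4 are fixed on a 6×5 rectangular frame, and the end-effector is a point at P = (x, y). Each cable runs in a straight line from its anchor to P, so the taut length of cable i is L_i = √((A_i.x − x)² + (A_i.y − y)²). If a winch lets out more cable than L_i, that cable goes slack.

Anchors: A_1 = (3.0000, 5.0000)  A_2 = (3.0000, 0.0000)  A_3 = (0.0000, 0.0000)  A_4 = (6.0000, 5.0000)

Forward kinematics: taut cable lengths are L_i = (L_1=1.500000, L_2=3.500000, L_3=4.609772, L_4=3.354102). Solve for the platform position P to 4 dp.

each cable: (A_i−P)·(A_i−P) = L_i²; let k_i = ‖A_i‖²−L_i²
k_1 = 9.0000+25.0000−2.2500 = 31.7500
row 1: 0.0000x + 10.0000y = 35.0000  (k_2=-3.2500)
row 2: 6.0000x + 10.0000y = 53.0000  (k_3=-21.2500)
row 3: -6.0000x + 0.0000y = -18.0000  (k_4=49.7500)
Cramer on rows 1–2 → x = 3.0000, y = 3.5000
check cable 4: ‖A_4−P‖² = 11.2500 ≈ L_4² = 11.2500 ✓

(3.0000, 3.5000)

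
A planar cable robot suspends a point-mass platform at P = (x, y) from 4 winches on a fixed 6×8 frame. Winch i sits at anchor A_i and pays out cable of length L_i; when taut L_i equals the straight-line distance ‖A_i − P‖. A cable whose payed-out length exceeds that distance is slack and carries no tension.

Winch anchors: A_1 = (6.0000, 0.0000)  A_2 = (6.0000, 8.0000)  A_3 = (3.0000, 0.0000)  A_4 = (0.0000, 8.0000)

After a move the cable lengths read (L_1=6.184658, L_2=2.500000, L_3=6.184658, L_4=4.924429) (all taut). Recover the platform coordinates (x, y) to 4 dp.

(4.5000, 6.0000)

expand ‖A_i−P‖²=L_i² and subtract eq 1 (q_i ≔ ‖A_i‖²−L_i²)
q_1 = 36.0000+0.0000−38.2500 = -2.2500
eq1−eq2 → [0.0000  -16.0000]·P = -96.0000
eq1−eq3 → [6.0000  0.0000]·P = 27.0000
eq1−eq4 → [12.0000  -16.0000]·P = -42.0000
2×2 solve → P = (4.5000, 6.0000)
check cable 4: ‖A_4−P‖² = 24.2500 ≈ L_4² = 24.2500 ✓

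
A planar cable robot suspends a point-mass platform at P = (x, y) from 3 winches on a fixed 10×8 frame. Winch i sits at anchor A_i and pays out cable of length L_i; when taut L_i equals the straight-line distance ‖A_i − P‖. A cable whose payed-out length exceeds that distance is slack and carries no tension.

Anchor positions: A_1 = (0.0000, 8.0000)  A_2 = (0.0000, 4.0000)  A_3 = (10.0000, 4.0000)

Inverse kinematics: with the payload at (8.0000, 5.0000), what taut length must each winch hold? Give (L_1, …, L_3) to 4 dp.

(8.5440, 8.0623, 2.2361)

L_1: Δ = A_1−P = (-8.0000, 3.0000) → ‖Δ‖ = √73.0000 = 8.5440
L_2: Δ = A_2−P = (-8.0000, -1.0000) → ‖Δ‖ = √65.0000 = 8.0623
L_3: Δ = A_3−P = (2.0000, -1.0000) → ‖Δ‖ = √5.0000 = 2.2361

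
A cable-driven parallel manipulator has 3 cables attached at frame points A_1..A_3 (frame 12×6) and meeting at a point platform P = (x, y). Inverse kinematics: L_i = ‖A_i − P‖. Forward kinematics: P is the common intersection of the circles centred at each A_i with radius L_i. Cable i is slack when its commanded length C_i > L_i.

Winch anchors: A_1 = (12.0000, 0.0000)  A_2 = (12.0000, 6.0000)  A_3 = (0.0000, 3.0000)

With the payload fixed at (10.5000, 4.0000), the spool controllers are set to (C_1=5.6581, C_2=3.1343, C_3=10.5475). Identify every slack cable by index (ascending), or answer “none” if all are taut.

cable 1: L_1 = ‖A_1−P‖ = 4.2720;  C_1 = 5.6581 → slack
cable 2: L_2 = ‖A_2−P‖ = 2.5000;  C_2 = 3.1343 → slack
cable 3: L_3 = ‖A_3−P‖ = 10.5475;  C_3 = 10.5475 → taut

1, 2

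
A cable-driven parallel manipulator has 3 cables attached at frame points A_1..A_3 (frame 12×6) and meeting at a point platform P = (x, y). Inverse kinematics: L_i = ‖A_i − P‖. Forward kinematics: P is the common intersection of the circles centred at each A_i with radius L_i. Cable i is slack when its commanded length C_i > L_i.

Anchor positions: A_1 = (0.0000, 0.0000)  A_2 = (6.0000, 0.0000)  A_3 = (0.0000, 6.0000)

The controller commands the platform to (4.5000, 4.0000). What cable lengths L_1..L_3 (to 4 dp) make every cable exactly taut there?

L_1: Δ = A_1−P = (-4.5000, -4.0000) → ‖Δ‖ = √36.2500 = 6.0208
L_2: Δ = A_2−P = (1.5000, -4.0000) → ‖Δ‖ = √18.2500 = 4.2720
L_3: Δ = A_3−P = (-4.5000, 2.0000) → ‖Δ‖ = √24.2500 = 4.9244

(6.0208, 4.2720, 4.9244)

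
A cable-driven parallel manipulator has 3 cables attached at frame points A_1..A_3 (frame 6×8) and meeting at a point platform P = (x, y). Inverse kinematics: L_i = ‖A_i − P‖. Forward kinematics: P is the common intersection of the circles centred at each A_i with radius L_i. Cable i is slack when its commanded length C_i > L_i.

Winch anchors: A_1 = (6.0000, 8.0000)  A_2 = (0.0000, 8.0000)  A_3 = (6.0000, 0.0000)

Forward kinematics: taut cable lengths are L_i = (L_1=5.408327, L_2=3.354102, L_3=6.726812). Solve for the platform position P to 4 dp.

(1.5000, 5.0000)

circle eqns → linear via eq_j − eq_1; set k_j = A_j·A_j − L_j²
k_1 = 36.0000+64.0000−29.2500 = 70.7500
12.0000·x + 0.0000·y = k_1−k_2 = 18.0000
0.0000·x + 16.0000·y = k_1−k_3 = 80.0000
solve first two rows → x=1.5000, y=5.0000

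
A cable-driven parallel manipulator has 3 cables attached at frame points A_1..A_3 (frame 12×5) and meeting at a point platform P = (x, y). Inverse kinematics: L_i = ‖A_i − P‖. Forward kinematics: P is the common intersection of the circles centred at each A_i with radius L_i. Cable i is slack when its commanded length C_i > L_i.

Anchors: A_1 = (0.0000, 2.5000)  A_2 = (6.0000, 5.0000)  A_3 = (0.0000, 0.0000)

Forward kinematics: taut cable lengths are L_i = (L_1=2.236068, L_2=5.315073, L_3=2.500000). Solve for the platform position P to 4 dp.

(2.0000, 1.5000)

circle eqns → linear via eq_j − eq_1; set q_j = A_j·A_j − L_j²
q_1 = 0.0000+6.2500−5.0000 = 1.2500
-12.0000·x − 5.0000·y = q_1−q_2 = -31.5000
0.0000·x + 5.0000·y = q_1−q_3 = 7.5000
solve first two rows → x=2.0000, y=1.5000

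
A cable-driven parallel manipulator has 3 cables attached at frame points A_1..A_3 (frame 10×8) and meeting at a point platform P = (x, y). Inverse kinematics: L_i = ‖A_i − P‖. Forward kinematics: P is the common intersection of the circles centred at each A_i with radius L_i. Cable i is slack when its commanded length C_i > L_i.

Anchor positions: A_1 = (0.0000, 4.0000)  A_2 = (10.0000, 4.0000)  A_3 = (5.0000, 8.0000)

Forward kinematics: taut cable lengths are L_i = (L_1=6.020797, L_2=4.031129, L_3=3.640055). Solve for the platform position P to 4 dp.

(6.0000, 4.5000)

expand ‖A_i−P‖²=L_i² and subtract eq 1 (q_i ≔ ‖A_i‖²−L_i²)
q_1 = 0.0000+16.0000−36.2500 = -20.2500
eq1−eq2 → [-20.0000  0.0000]·P = -120.0000
eq1−eq3 → [-10.0000  -8.0000]·P = -96.0000
2×2 solve → P = (6.0000, 4.5000)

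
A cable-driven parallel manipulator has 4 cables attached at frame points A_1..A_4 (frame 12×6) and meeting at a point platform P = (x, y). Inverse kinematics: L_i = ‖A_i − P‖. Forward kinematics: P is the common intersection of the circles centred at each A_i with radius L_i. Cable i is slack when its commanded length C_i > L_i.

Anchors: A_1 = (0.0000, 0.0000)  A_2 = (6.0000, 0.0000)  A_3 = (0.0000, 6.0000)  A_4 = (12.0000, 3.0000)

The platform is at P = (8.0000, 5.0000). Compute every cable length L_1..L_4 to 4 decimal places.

L_1 = √((0.0000−8.0000)² + (0.0000−5.0000)²) = 9.4340
L_2 = √((6.0000−8.0000)² + (0.0000−5.0000)²) = 5.3852
L_3 = √((0.0000−8.0000)² + (6.0000−5.0000)²) = 8.0623
L_4 = √((12.0000−8.0000)² + (3.0000−5.0000)²) = 4.4721

(9.4340, 5.3852, 8.0623, 4.4721)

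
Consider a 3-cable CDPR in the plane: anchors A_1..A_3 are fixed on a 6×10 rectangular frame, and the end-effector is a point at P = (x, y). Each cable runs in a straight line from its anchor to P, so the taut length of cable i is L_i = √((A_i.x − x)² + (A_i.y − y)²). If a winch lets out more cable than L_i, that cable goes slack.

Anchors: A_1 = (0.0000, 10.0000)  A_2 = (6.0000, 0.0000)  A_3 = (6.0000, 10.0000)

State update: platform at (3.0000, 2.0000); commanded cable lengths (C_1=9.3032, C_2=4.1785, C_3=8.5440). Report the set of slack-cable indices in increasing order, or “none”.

1, 2

i=1: geometric 8.5440 vs commanded 9.3032 ⇒ slack
i=2: geometric 3.6056 vs commanded 4.1785 ⇒ slack
i=3: geometric 8.5440 vs commanded 8.5440 ⇒ taut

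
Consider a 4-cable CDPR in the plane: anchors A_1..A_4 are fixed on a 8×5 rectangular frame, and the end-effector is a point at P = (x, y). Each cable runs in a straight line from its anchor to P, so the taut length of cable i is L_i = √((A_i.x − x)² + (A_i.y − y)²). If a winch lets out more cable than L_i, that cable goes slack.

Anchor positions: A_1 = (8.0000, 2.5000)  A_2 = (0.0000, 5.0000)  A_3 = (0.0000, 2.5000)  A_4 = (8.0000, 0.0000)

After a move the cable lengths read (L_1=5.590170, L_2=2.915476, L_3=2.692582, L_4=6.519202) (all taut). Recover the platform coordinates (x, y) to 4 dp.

(2.5000, 3.5000)

each cable: (A_i−P)·(A_i−P) = L_i²; let k_i = ‖A_i‖²−L_i²
k_1 = 64.0000+6.2500−31.2500 = 39.0000
row 1: 16.0000x − 5.0000y = 22.5000  (k_2=16.5000)
row 2: 16.0000x + 0.0000y = 40.0000  (k_3=-1.0000)
row 3: 0.0000x + 5.0000y = 17.5000  (k_4=21.5000)
Cramer on rows 1–2 → x = 2.5000, y = 3.5000
check cable 4: ‖A_4−P‖² = 42.5000 ≈ L_4² = 42.5000 ✓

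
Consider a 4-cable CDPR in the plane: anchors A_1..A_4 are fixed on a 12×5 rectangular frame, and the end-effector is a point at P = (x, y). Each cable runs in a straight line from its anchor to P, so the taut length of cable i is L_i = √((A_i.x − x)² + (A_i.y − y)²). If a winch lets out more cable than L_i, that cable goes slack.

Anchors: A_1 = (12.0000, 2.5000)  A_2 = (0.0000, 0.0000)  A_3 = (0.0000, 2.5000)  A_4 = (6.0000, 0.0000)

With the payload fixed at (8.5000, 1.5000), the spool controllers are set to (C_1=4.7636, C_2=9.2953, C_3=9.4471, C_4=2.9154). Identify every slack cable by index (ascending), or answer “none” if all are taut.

i=1: geometric 3.6401 vs commanded 4.7636 ⇒ slack
i=2: geometric 8.6313 vs commanded 9.2953 ⇒ slack
i=3: geometric 8.5586 vs commanded 9.4471 ⇒ slack
i=4: geometric 2.9155 vs commanded 2.9154 ⇒ taut

1, 2, 3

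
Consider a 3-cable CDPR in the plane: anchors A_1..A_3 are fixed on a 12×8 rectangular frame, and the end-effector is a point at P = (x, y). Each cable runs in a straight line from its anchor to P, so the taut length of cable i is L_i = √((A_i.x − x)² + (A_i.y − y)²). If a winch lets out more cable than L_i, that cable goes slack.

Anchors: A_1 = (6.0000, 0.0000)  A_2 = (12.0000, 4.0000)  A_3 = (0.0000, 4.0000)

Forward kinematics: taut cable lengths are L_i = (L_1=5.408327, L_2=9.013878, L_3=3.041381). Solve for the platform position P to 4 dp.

expand ‖A_i−P‖²=L_i² and subtract eq 1 (c_i ≔ ‖A_i‖²−L_i²)
c_1 = 36.0000+0.0000−29.2500 = 6.7500
eq1−eq2 → [-12.0000  -8.0000]·P = -72.0000
eq1−eq3 → [12.0000  -8.0000]·P = 0.0000
2×2 solve → P = (3.0000, 4.5000)

(3.0000, 4.5000)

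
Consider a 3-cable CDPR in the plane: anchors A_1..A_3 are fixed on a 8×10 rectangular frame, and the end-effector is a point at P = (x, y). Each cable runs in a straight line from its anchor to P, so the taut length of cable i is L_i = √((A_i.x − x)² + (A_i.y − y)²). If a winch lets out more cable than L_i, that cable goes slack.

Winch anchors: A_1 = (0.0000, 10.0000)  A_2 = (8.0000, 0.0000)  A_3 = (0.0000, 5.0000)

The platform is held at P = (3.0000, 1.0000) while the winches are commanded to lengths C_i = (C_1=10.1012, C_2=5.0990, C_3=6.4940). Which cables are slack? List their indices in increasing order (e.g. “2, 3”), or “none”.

1, 3

i=1: geometric 9.4868 vs commanded 10.1012 ⇒ slack
i=2: geometric 5.0990 vs commanded 5.0990 ⇒ taut
i=3: geometric 5.0000 vs commanded 6.4940 ⇒ slack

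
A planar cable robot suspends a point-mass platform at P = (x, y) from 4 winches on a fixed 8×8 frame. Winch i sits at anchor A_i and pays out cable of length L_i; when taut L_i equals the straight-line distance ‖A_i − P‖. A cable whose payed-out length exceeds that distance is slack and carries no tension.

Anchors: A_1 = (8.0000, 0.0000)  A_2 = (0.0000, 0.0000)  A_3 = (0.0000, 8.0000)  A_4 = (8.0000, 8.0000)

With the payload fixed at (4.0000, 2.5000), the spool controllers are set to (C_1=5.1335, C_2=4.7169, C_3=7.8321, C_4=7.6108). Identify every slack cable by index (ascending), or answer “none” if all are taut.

cable 1: √((4.0000)²+(-2.5000)²)=4.7170, C_1=5.1335: slack
cable 2: √((-4.0000)²+(-2.5000)²)=4.7170, C_2=4.7169: taut
cable 3: √((-4.0000)²+(5.5000)²)=6.8007, C_3=7.8321: slack
cable 4: √((4.0000)²+(5.5000)²)=6.8007, C_4=7.6108: slack

1, 3, 4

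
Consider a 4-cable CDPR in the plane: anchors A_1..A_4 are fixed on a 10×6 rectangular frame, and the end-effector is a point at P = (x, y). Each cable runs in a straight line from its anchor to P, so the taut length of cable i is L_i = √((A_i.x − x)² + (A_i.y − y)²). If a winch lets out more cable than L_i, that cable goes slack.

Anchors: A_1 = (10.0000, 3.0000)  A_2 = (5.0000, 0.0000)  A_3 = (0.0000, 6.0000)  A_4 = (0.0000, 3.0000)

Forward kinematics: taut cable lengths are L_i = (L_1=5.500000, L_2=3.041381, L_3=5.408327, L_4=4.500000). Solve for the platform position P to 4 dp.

circle eqns → linear via eq_j − eq_1; set q_j = A_j·A_j − L_j²
q_1 = 100.0000+9.0000−30.2500 = 78.7500
10.0000·x + 6.0000·y = q_1−q_2 = 63.0000
20.0000·x − 6.0000·y = q_1−q_3 = 72.0000
20.0000·x + 0.0000·y = q_1−q_4 = 90.0000
solve first two rows → x=4.5000, y=3.0000
check cable 4: ‖A_4−P‖² = 20.2500 ≈ L_4² = 20.2500 ✓

(4.5000, 3.0000)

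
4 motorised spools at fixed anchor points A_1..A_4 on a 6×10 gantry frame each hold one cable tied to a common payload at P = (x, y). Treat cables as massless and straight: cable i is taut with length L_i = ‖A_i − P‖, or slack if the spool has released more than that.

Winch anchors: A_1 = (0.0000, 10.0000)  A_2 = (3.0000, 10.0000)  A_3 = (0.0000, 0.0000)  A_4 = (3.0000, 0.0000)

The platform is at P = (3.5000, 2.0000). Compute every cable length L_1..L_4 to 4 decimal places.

(8.7321, 8.0156, 4.0311, 2.0616)

L_1: Δ = A_1−P = (-3.5000, 8.0000) → ‖Δ‖ = √76.2500 = 8.7321
L_2: Δ = A_2−P = (-0.5000, 8.0000) → ‖Δ‖ = √64.2500 = 8.0156
L_3: Δ = A_3−P = (-3.5000, -2.0000) → ‖Δ‖ = √16.2500 = 4.0311
L_4: Δ = A_4−P = (-0.5000, -2.0000) → ‖Δ‖ = √4.2500 = 2.0616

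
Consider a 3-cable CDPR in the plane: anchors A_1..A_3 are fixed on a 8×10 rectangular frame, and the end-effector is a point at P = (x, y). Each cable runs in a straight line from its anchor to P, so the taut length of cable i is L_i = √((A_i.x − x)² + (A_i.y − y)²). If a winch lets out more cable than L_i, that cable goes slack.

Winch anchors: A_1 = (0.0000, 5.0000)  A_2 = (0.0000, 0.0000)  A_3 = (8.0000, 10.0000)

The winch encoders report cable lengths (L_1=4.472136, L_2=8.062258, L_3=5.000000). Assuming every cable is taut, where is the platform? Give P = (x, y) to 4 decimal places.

(4.0000, 7.0000)

each cable: (A_i−P)·(A_i−P) = L_i²; let q_i = ‖A_i‖²−L_i²
q_1 = 0.0000+25.0000−20.0000 = 5.0000
row 1: 0.0000x + 10.0000y = 70.0000  (q_2=-65.0000)
row 2: -16.0000x − 10.0000y = -134.0000  (q_3=139.0000)
Cramer on rows 1–2 → x = 4.0000, y = 7.0000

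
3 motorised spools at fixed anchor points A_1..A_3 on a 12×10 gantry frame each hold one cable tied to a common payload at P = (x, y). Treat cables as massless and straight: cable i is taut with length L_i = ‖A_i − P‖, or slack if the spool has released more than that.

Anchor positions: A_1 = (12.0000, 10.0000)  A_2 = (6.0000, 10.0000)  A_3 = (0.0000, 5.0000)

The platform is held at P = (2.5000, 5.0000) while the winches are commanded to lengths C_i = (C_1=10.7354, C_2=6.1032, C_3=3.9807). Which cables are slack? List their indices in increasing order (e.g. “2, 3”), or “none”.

3

cable 1: √((9.5000)²+(5.0000)²)=10.7355, C_1=10.7354: taut
cable 2: √((3.5000)²+(5.0000)²)=6.1033, C_2=6.1032: taut
cable 3: √((-2.5000)²+(0.0000)²)=2.5000, C_3=3.9807: slack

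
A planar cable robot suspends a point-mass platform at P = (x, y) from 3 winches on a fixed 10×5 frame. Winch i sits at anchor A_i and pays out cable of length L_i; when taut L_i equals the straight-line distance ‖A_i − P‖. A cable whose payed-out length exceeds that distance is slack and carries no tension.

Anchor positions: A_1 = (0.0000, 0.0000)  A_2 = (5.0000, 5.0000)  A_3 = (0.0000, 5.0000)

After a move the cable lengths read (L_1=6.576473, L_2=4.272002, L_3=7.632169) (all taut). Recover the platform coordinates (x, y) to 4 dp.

expand ‖A_i−P‖²=L_i² and subtract eq 1 (k_i ≔ ‖A_i‖²−L_i²)
k_1 = 0.0000+0.0000−43.2500 = -43.2500
eq1−eq2 → [-10.0000  -10.0000]·P = -75.0000
eq1−eq3 → [0.0000  -10.0000]·P = -10.0000
2×2 solve → P = (6.5000, 1.0000)

(6.5000, 1.0000)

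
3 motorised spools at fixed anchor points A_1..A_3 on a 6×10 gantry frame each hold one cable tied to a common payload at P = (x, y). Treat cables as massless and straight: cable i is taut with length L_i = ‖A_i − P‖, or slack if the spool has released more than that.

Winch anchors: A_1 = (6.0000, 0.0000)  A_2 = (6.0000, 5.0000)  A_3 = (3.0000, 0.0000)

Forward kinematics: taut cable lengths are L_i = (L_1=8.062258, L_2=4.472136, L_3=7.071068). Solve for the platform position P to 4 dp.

expand ‖A_i−P‖²=L_i² and subtract eq 1 (k_i ≔ ‖A_i‖²−L_i²)
k_1 = 36.0000+0.0000−65.0000 = -29.0000
eq1−eq2 → [0.0000  -10.0000]·P = -70.0000
eq1−eq3 → [6.0000  0.0000]·P = 12.0000
2×2 solve → P = (2.0000, 7.0000)

(2.0000, 7.0000)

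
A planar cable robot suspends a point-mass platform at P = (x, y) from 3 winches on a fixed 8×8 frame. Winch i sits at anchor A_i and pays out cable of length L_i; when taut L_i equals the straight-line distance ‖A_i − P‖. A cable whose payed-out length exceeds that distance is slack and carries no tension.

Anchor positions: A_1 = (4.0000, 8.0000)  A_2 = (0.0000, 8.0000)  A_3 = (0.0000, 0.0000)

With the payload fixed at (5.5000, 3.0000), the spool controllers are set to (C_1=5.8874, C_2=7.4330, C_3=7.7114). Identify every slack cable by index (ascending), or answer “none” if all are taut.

cable 1: L_1 = ‖A_1−P‖ = 5.2202;  C_1 = 5.8874 → slack
cable 2: L_2 = ‖A_2−P‖ = 7.4330;  C_2 = 7.4330 → taut
cable 3: L_3 = ‖A_3−P‖ = 6.2650;  C_3 = 7.7114 → slack

1, 3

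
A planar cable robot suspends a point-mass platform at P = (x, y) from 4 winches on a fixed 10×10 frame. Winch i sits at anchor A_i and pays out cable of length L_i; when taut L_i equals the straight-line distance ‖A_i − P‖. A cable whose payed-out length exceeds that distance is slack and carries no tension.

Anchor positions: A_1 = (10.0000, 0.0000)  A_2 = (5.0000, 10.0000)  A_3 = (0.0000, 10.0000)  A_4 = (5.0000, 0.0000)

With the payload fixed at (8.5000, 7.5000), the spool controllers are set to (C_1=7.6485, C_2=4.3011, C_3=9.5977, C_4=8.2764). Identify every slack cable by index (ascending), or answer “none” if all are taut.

cable 1: √((1.5000)²+(-7.5000)²)=7.6485, C_1=7.6485: taut
cable 2: √((-3.5000)²+(2.5000)²)=4.3012, C_2=4.3011: taut
cable 3: √((-8.5000)²+(2.5000)²)=8.8600, C_3=9.5977: slack
cable 4: √((-3.5000)²+(-7.5000)²)=8.2765, C_4=8.2764: taut

3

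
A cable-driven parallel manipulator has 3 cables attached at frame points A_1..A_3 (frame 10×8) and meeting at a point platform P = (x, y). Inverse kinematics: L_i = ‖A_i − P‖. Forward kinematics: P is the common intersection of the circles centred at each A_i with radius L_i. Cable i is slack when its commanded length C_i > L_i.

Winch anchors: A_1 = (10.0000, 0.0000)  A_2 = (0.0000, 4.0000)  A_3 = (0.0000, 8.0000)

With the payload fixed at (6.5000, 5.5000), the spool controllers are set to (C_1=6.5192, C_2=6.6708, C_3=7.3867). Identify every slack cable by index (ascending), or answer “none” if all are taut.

3

cable 1: L_1 = ‖A_1−P‖ = 6.5192;  C_1 = 6.5192 → taut
cable 2: L_2 = ‖A_2−P‖ = 6.6708;  C_2 = 6.6708 → taut
cable 3: L_3 = ‖A_3−P‖ = 6.9642;  C_3 = 7.3867 → slack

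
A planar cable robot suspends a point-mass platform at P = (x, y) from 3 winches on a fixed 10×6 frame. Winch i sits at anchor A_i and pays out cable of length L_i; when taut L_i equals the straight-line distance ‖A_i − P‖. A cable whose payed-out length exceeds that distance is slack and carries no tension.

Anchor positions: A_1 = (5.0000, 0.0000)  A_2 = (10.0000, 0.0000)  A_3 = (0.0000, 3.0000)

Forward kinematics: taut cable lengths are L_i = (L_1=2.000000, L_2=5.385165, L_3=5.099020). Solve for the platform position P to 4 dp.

(5.0000, 2.0000)

each cable: (A_i−P)·(A_i−P) = L_i²; let c_i = ‖A_i‖²−L_i²
c_1 = 25.0000+0.0000−4.0000 = 21.0000
row 1: -10.0000x + 0.0000y = -50.0000  (c_2=71.0000)
row 2: 10.0000x − 6.0000y = 38.0000  (c_3=-17.0000)
Cramer on rows 1–2 → x = 5.0000, y = 2.0000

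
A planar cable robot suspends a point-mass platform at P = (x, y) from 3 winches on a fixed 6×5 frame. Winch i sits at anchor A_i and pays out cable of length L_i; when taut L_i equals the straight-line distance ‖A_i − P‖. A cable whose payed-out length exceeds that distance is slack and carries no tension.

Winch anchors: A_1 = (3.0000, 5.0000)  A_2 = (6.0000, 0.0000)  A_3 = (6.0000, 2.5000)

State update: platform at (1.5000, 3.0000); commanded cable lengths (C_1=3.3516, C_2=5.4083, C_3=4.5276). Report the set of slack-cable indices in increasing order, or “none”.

1

cable 1: L_1 = ‖A_1−P‖ = 2.5000;  C_1 = 3.3516 → slack
cable 2: L_2 = ‖A_2−P‖ = 5.4083;  C_2 = 5.4083 → taut
cable 3: L_3 = ‖A_3−P‖ = 4.5277;  C_3 = 4.5276 → taut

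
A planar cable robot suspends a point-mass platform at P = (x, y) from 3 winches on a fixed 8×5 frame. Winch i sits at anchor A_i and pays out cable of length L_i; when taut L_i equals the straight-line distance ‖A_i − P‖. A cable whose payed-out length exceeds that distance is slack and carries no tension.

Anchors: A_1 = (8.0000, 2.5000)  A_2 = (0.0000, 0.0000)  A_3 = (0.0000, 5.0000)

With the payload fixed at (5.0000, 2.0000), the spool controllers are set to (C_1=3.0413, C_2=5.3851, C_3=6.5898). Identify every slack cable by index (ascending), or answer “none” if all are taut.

cable 1: √((3.0000)²+(0.5000)²)=3.0414, C_1=3.0413: taut
cable 2: √((-5.0000)²+(-2.0000)²)=5.3852, C_2=5.3851: taut
cable 3: √((-5.0000)²+(3.0000)²)=5.8310, C_3=6.5898: slack

3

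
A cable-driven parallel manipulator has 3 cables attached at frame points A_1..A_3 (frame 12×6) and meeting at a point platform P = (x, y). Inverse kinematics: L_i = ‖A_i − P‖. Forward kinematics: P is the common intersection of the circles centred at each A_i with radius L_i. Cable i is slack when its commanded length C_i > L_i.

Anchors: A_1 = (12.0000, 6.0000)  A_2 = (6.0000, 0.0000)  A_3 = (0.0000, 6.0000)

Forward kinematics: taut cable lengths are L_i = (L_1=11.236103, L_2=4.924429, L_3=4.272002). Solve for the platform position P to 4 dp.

(1.5000, 2.0000)

circle eqns → linear via eq_j − eq_1; set c_j = A_j·A_j − L_j²
c_1 = 144.0000+36.0000−126.2500 = 53.7500
12.0000·x + 12.0000·y = c_1−c_2 = 42.0000
24.0000·x + 0.0000·y = c_1−c_3 = 36.0000
solve first two rows → x=1.5000, y=2.0000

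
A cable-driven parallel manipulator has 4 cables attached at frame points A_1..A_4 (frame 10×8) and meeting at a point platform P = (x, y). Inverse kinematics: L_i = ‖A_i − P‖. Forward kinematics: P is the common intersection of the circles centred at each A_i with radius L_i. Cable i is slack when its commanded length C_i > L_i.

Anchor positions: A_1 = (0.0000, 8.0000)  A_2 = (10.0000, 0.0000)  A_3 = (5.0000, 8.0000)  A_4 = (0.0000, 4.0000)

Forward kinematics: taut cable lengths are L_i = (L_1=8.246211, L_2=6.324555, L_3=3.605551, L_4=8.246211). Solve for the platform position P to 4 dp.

each cable: (A_i−P)·(A_i−P) = L_i²; let q_i = ‖A_i‖²−L_i²
q_1 = 0.0000+64.0000−68.0000 = -4.0000
row 1: -20.0000x + 16.0000y = -64.0000  (q_2=60.0000)
row 2: -10.0000x + 0.0000y = -80.0000  (q_3=76.0000)
row 3: 0.0000x + 8.0000y = 48.0000  (q_4=-52.0000)
Cramer on rows 1–2 → x = 8.0000, y = 6.0000
check cable 4: ‖A_4−P‖² = 68.0000 ≈ L_4² = 68.0000 ✓

(8.0000, 6.0000)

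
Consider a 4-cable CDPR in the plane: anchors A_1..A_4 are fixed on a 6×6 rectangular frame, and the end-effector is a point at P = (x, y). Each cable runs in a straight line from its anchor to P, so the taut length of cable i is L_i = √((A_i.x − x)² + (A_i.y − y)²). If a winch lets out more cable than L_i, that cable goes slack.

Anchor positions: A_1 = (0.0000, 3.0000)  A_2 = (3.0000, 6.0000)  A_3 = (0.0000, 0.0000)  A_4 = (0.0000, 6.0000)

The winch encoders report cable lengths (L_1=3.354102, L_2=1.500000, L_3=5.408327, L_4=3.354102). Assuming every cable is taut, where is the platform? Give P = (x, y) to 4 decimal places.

expand ‖A_i−P‖²=L_i² and subtract eq 1 (c_i ≔ ‖A_i‖²−L_i²)
c_1 = 0.0000+9.0000−11.2500 = -2.2500
eq1−eq2 → [-6.0000  -6.0000]·P = -45.0000
eq1−eq3 → [0.0000  6.0000]·P = 27.0000
eq1−eq4 → [0.0000  -6.0000]·P = -27.0000
2×2 solve → P = (3.0000, 4.5000)
check cable 4: ‖A_4−P‖² = 11.2500 ≈ L_4² = 11.2500 ✓

(3.0000, 4.5000)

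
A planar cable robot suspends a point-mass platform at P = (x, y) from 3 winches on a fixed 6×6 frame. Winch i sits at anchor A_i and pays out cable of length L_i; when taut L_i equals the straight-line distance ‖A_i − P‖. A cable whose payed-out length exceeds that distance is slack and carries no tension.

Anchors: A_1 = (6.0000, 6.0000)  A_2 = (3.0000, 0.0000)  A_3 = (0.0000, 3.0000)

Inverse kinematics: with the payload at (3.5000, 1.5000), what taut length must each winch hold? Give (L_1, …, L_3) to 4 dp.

cable 1: Δx=2.5000, Δy=4.5000; L_1 = √(Δx²+Δy²) = 5.1478
cable 2: Δx=-0.5000, Δy=-1.5000; L_2 = √(Δx²+Δy²) = 1.5811
cable 3: Δx=-3.5000, Δy=1.5000; L_3 = √(Δx²+Δy²) = 3.8079

(5.1478, 1.5811, 3.8079)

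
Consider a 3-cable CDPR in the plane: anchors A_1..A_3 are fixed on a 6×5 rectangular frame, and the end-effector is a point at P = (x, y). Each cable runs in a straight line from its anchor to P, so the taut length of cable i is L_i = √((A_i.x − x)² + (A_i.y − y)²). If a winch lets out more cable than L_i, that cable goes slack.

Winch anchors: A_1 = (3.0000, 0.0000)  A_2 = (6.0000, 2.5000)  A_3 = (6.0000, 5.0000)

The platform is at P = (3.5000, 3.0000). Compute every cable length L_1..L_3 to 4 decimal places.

(3.0414, 2.5495, 3.2016)

L_1 = √((3.0000−3.5000)² + (0.0000−3.0000)²) = 3.0414
L_2 = √((6.0000−3.5000)² + (2.5000−3.0000)²) = 2.5495
L_3 = √((6.0000−3.5000)² + (5.0000−3.0000)²) = 3.2016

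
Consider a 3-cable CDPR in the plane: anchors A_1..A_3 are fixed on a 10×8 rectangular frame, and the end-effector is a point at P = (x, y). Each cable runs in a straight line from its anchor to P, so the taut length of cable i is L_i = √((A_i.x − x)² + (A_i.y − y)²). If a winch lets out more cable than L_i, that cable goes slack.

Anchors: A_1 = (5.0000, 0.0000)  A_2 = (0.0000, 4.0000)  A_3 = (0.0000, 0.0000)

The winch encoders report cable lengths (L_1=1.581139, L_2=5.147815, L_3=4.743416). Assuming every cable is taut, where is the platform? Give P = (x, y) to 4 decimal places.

(4.5000, 1.5000)

expand ‖A_i−P‖²=L_i² and subtract eq 1 (c_i ≔ ‖A_i‖²−L_i²)
c_1 = 25.0000+0.0000−2.5000 = 22.5000
eq1−eq2 → [10.0000  -8.0000]·P = 33.0000
eq1−eq3 → [10.0000  0.0000]·P = 45.0000
2×2 solve → P = (4.5000, 1.5000)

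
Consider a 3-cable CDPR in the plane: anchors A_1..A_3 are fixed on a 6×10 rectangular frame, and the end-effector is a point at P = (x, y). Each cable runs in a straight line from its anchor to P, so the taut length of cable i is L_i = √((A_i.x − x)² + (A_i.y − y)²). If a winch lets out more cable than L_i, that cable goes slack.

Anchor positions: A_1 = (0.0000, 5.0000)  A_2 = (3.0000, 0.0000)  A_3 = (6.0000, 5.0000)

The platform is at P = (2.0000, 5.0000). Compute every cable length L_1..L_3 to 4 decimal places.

cable 1: Δx=-2.0000, Δy=0.0000; L_1 = √(Δx²+Δy²) = 2.0000
cable 2: Δx=1.0000, Δy=-5.0000; L_2 = √(Δx²+Δy²) = 5.0990
cable 3: Δx=4.0000, Δy=0.0000; L_3 = √(Δx²+Δy²) = 4.0000

(2.0000, 5.0990, 4.0000)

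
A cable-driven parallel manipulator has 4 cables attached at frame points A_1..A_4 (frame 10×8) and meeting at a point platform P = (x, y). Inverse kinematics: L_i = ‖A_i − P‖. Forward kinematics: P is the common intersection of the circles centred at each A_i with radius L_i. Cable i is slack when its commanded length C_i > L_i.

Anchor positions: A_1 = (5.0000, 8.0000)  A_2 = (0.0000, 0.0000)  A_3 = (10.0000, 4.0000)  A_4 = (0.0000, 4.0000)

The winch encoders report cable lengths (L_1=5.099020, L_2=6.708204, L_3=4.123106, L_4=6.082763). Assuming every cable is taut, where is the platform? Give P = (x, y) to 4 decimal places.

(6.0000, 3.0000)

expand ‖A_i−P‖²=L_i² and subtract eq 1 (q_i ≔ ‖A_i‖²−L_i²)
q_1 = 25.0000+64.0000−26.0000 = 63.0000
eq1−eq2 → [10.0000  16.0000]·P = 108.0000
eq1−eq3 → [-10.0000  8.0000]·P = -36.0000
eq1−eq4 → [10.0000  8.0000]·P = 84.0000
2×2 solve → P = (6.0000, 3.0000)
check cable 4: ‖A_4−P‖² = 37.0000 ≈ L_4² = 37.0000 ✓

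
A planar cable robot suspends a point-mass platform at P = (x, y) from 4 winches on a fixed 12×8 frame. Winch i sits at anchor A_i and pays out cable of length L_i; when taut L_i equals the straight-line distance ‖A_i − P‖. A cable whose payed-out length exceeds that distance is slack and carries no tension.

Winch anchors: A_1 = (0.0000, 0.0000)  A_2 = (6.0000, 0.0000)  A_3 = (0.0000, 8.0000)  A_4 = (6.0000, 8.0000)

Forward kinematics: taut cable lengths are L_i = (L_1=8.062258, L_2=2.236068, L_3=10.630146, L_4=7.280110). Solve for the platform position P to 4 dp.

circle eqns → linear via eq_j − eq_1; set q_j = A_j·A_j − L_j²
q_1 = 0.0000+0.0000−65.0000 = -65.0000
-12.0000·x + 0.0000·y = q_1−q_2 = -96.0000
0.0000·x − 16.0000·y = q_1−q_3 = -16.0000
-12.0000·x − 16.0000·y = q_1−q_4 = -112.0000
solve first two rows → x=8.0000, y=1.0000
check cable 4: ‖A_4−P‖² = 53.0000 ≈ L_4² = 53.0000 ✓

(8.0000, 1.0000)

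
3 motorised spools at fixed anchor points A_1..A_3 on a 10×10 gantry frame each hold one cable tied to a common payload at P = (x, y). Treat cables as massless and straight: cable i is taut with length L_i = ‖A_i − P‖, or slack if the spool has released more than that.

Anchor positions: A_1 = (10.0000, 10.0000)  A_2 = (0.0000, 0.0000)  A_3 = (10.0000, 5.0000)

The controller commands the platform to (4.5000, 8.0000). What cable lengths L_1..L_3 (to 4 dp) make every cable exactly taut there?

(5.8523, 9.1788, 6.2650)

L_1 = √((10.0000−4.5000)² + (10.0000−8.0000)²) = 5.8523
L_2 = √((0.0000−4.5000)² + (0.0000−8.0000)²) = 9.1788
L_3 = √((10.0000−4.5000)² + (5.0000−8.0000)²) = 6.2650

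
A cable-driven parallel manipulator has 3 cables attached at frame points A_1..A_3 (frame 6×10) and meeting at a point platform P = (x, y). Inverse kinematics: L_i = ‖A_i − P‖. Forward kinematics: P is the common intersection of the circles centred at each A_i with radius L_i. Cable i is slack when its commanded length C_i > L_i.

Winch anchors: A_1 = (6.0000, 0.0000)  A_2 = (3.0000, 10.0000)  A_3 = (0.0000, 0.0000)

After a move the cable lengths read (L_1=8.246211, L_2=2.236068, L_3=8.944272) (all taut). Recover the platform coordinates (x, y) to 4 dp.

circle eqns → linear via eq_j − eq_1; set q_j = A_j·A_j − L_j²
q_1 = 36.0000+0.0000−68.0000 = -32.0000
6.0000·x − 20.0000·y = q_1−q_2 = -136.0000
12.0000·x + 0.0000·y = q_1−q_3 = 48.0000
solve first two rows → x=4.0000, y=8.0000

(4.0000, 8.0000)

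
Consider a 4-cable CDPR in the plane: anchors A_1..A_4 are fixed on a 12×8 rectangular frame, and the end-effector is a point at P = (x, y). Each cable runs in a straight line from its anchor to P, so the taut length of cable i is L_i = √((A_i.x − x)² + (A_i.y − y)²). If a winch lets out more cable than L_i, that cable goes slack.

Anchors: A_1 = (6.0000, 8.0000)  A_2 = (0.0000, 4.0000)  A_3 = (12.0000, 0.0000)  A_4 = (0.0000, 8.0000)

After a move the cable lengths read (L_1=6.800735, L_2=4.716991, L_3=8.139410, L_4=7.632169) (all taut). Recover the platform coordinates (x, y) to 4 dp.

(4.0000, 1.5000)

circle eqns → linear via eq_j − eq_1; set c_j = A_j·A_j − L_j²
c_1 = 36.0000+64.0000−46.2500 = 53.7500
12.0000·x + 8.0000·y = c_1−c_2 = 60.0000
-12.0000·x + 16.0000·y = c_1−c_3 = -24.0000
12.0000·x + 0.0000·y = c_1−c_4 = 48.0000
solve first two rows → x=4.0000, y=1.5000
check cable 4: ‖A_4−P‖² = 58.2500 ≈ L_4² = 58.2500 ✓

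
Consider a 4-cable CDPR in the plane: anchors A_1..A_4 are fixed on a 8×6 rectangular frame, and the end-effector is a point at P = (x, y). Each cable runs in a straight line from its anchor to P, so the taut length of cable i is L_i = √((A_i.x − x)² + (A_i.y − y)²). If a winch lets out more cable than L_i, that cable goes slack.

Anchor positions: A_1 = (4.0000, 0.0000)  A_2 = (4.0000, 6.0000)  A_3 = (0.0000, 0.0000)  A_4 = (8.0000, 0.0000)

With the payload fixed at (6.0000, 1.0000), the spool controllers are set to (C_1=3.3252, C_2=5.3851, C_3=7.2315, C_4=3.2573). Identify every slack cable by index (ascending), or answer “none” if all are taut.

1, 3, 4

cable 1: √((-2.0000)²+(-1.0000)²)=2.2361, C_1=3.3252: slack
cable 2: √((-2.0000)²+(5.0000)²)=5.3852, C_2=5.3851: taut
cable 3: √((-6.0000)²+(-1.0000)²)=6.0828, C_3=7.2315: slack
cable 4: √((2.0000)²+(-1.0000)²)=2.2361, C_4=3.2573: slack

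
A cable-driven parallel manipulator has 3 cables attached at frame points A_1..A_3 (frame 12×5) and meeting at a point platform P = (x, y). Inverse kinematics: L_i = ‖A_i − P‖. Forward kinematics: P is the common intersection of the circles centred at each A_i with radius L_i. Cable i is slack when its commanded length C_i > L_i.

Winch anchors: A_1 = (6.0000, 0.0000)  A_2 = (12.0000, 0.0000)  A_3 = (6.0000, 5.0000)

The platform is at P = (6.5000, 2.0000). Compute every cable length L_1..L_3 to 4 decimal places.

(2.0616, 5.8523, 3.0414)

L_1 = √((6.0000−6.5000)² + (0.0000−2.0000)²) = 2.0616
L_2 = √((12.0000−6.5000)² + (0.0000−2.0000)²) = 5.8523
L_3 = √((6.0000−6.5000)² + (5.0000−2.0000)²) = 3.0414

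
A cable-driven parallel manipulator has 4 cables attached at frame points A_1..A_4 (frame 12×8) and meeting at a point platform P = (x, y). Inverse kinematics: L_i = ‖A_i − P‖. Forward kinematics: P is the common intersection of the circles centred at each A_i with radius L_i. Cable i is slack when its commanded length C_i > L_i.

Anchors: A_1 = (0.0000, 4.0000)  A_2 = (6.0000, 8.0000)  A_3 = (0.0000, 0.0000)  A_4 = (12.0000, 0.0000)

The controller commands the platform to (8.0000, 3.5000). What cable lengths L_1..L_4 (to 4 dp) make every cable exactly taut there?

(8.0156, 4.9244, 8.7321, 5.3151)

L_1 = √((0.0000−8.0000)² + (4.0000−3.5000)²) = 8.0156
L_2 = √((6.0000−8.0000)² + (8.0000−3.5000)²) = 4.9244
L_3 = √((0.0000−8.0000)² + (0.0000−3.5000)²) = 8.7321
L_4 = √((12.0000−8.0000)² + (0.0000−3.5000)²) = 5.3151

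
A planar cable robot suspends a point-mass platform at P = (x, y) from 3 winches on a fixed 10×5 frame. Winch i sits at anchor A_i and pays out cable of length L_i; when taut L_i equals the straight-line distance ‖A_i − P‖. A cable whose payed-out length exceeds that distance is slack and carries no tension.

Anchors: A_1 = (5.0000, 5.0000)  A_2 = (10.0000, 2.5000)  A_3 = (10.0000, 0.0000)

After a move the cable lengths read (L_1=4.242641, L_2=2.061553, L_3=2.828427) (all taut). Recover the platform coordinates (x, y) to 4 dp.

each cable: (A_i−P)·(A_i−P) = L_i²; let c_i = ‖A_i‖²−L_i²
c_1 = 25.0000+25.0000−18.0000 = 32.0000
row 1: -10.0000x + 5.0000y = -70.0000  (c_2=102.0000)
row 2: -10.0000x + 10.0000y = -60.0000  (c_3=92.0000)
Cramer on rows 1–2 → x = 8.0000, y = 2.0000

(8.0000, 2.0000)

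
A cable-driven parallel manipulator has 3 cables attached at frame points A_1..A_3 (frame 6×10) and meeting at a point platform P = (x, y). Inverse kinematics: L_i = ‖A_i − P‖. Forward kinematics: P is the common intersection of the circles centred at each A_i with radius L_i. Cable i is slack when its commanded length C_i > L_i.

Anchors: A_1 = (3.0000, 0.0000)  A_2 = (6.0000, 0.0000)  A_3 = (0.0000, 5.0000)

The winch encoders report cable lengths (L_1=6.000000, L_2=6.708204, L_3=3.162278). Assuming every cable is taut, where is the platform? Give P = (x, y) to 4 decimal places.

(3.0000, 6.0000)

expand ‖A_i−P‖²=L_i² and subtract eq 1 (c_i ≔ ‖A_i‖²−L_i²)
c_1 = 9.0000+0.0000−36.0000 = -27.0000
eq1−eq2 → [-6.0000  0.0000]·P = -18.0000
eq1−eq3 → [6.0000  -10.0000]·P = -42.0000
2×2 solve → P = (3.0000, 6.0000)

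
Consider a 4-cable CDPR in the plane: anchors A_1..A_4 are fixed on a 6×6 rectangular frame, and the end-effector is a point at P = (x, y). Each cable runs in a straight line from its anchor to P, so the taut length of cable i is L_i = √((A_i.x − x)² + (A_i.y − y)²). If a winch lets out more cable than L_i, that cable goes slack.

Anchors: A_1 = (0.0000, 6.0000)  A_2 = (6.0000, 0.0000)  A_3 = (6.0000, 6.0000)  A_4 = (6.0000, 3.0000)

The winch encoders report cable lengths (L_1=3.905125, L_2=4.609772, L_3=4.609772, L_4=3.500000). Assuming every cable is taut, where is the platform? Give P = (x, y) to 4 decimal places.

circle eqns → linear via eq_j − eq_1; set c_j = A_j·A_j − L_j²
c_1 = 0.0000+36.0000−15.2500 = 20.7500
-12.0000·x + 12.0000·y = c_1−c_2 = 6.0000
-12.0000·x + 0.0000·y = c_1−c_3 = -30.0000
-12.0000·x + 6.0000·y = c_1−c_4 = -12.0000
solve first two rows → x=2.5000, y=3.0000
check cable 4: ‖A_4−P‖² = 12.2500 ≈ L_4² = 12.2500 ✓

(2.5000, 3.0000)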